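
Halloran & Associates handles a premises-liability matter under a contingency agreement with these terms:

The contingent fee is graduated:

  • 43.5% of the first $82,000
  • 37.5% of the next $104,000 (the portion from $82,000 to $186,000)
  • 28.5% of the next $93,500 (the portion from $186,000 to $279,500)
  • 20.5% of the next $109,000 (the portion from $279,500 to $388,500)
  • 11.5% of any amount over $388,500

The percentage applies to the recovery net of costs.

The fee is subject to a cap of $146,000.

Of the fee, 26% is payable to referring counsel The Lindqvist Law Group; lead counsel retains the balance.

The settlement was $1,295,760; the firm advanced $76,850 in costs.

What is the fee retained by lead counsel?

Fee base (net of costs): $1,295,760 − $76,850 = $1,218,910
First $82,000 at 43.5% = $35,670.00
Next $104,000 at 37.5% = $39,000.00
Next $93,500 at 28.5% = $26,647.50
Next $109,000 at 20.5% = $22,345.00
Remaining $830,410 at 11.5% = $95,497.15
Fee: $35,670.00 + $39,000.00 + $26,647.50 + $22,345.00 + $95,497.15 = $219,159.65
$219,159.65 exceeds the $146,000 cap, so the fee is capped at $146,000.00.
Referral share: 26% of $146,000.00 = $37,960.00; lead counsel retains $146,000.00 − $37,960.00 = $108,040.00.

$108,040.00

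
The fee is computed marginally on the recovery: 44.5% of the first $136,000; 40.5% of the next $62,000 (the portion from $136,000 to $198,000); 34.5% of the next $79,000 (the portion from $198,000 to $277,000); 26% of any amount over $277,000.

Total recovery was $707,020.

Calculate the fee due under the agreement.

First $136,000 at 44.5% = $60,520.00
Next $62,000 at 40.5% = $25,110.00
Next $79,000 at 34.5% = $27,255.00
Remaining $430,020 at 26% = $111,805.20
Fee: $60,520.00 + $25,110.00 + $27,255.00 + $111,805.20 = $224,690.20

$224,690.20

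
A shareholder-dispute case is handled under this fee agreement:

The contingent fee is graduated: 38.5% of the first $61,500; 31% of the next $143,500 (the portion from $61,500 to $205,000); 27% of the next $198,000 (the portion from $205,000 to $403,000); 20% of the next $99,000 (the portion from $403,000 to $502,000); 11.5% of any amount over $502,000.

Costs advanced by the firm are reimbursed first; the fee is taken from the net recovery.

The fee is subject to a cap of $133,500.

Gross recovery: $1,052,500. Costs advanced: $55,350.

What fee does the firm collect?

$133,500.00

Fee base (net of costs): $1,052,500 − $55,350 = $997,150
First $61,500 at 38.5% = $23,677.50
Next $143,500 at 31% = $44,485.00
Next $198,000 at 27% = $53,460.00
Next $99,000 at 20% = $19,800.00
Remaining $495,150 at 11.5% = $56,942.25
Fee: $23,677.50 + $44,485.00 + $53,460.00 + $19,800.00 + $56,942.25 = $198,364.75
$198,364.75 exceeds the $133,500 cap, so the fee is capped at $133,500.00.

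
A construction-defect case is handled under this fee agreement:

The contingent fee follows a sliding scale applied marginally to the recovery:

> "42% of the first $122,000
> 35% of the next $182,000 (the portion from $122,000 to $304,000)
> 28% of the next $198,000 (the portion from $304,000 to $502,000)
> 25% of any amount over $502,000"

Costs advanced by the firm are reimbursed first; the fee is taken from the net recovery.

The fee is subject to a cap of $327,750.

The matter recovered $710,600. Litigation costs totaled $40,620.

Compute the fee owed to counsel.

Fee base (net of costs): $710,600 − $40,620 = $669,980
First $122,000 at 42% = $51,240.00
Next $182,000 at 35% = $63,700.00
Next $198,000 at 28% = $55,440.00
Remaining $167,980 at 25% = $41,995.00
Fee: $51,240.00 + $63,700.00 + $55,440.00 + $41,995.00 = $212,375.00
$212,375.00 is under the $327,750 cap.

$212,375.00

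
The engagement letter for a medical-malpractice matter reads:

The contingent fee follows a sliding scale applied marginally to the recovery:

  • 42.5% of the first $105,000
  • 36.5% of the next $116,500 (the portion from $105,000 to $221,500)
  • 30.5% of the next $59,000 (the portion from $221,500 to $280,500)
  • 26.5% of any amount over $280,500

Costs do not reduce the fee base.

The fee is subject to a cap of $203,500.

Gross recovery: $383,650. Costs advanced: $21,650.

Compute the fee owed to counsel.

Fee base is the gross recovery, $383,650; costs are reimbursed separately.
First $105,000 at 42.5% = $44,625.00
Next $116,500 at 36.5% = $42,522.50
Next $59,000 at 30.5% = $17,995.00
Remaining $103,150 at 26.5% = $27,334.75
Fee: $44,625.00 + $42,522.50 + $17,995.00 + $27,334.75 = $132,477.25
$132,477.25 is under the $203,500 cap.

$132,477.25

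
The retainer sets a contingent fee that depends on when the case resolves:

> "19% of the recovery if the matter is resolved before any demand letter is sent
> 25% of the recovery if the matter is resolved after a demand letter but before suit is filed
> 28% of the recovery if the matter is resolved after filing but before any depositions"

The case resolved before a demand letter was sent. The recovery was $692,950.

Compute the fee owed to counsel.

The matter resolved before a demand letter was sent, so the 19% rate applies.
$692,950 × 19% = $131,660.50

$131,660.50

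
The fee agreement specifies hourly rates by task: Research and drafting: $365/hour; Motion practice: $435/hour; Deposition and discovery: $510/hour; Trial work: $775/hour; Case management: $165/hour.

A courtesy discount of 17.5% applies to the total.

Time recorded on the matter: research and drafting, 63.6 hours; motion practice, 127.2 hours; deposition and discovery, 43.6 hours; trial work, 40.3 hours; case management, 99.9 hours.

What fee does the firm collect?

Research and drafting: 63.6 × $365 = $23,214.00
Motion practice: 127.2 × $435 = $55,332.00
Deposition and discovery: 43.6 × $510 = $22,236.00
Trial work: 40.3 × $775 = $31,232.50
Case management: 99.9 × $165 = $16,483.50
Subtotal: $148,498.00
Less 17.5% discount: −$25,987.15
Total: $148,498.00 − $25,987.15 = $122,510.85

$122,510.85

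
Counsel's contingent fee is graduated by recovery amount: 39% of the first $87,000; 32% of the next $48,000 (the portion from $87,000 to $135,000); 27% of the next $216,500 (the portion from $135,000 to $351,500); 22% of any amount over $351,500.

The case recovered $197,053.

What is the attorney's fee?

First $87,000 at 39% = $33,930.00
Next $48,000 at 32% = $15,360.00
Remaining $62,053 at 27% = $16,754.31
Fee: $33,930.00 + $15,360.00 + $16,754.31 = $66,044.31

$66,044.31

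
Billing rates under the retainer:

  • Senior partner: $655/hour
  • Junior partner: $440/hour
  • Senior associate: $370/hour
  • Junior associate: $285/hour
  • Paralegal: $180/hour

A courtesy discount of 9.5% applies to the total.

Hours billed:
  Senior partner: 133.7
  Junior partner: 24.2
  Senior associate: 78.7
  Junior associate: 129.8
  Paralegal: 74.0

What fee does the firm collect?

Senior partner: 133.7 × $655 = $87,573.50
Junior partner: 24.2 × $440 = $10,648.00
Senior associate: 78.7 × $370 = $29,119.00
Junior associate: 129.8 × $285 = $36,993.00
Paralegal: 74.0 × $180 = $13,320.00
Subtotal: $177,653.50
Less 9.5% discount: −$16,877.08
Total: $177,653.50 − $16,877.08 = $160,776.42

$160,776.42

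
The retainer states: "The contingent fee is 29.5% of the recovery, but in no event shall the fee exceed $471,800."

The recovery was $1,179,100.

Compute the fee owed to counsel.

29.5% of $1,179,100 = $347,834.50
That is under the $471,800 cap.

$347,834.50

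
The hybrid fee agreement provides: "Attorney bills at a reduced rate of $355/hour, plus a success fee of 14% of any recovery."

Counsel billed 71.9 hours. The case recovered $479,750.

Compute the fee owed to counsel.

$92,689.50

Hourly: 71.9 × $355 = $25,524.50
Success fee: 14% of $479,750 = $67,165.00
Total: $25,524.50 + $67,165.00 = $92,689.50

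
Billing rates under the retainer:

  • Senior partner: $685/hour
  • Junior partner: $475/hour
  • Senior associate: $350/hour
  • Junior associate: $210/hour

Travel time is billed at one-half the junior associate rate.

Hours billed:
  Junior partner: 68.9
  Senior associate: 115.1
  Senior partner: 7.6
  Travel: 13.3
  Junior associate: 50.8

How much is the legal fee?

$90,283.00

Senior partner: 7.6 × $685 = $5,206.00
Junior partner: 68.9 × $475 = $32,727.50
Senior associate: 115.1 × $350 = $40,285.00
Junior associate: 50.8 × $210 = $10,668.00
Subtotal: $5,206.00 + $32,727.50 + $40,285.00 + $10,668.00 = $88,886.50
Travel: 13.3 × ($210 ÷ 2) = 13.3 × $105.00 = $1,396.50
Total: $88,886.50 + $1,396.50 = $90,283.00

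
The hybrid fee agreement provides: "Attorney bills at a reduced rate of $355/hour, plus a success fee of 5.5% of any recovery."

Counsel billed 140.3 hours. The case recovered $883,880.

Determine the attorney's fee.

Hourly: 140.3 × $355 = $49,806.50
Success fee: 5.5% of $883,880 = $48,613.40
Total: $49,806.50 + $48,613.40 = $98,419.90

$98,419.90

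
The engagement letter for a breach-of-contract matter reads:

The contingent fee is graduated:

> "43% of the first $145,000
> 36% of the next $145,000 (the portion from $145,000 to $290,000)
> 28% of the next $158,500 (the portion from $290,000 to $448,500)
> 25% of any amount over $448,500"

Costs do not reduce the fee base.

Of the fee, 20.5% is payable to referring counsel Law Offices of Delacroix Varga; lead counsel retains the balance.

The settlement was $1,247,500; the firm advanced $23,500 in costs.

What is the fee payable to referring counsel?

$73,529.40

Fee base is the gross recovery, $1,247,500; costs are reimbursed separately.
First $145,000 at 43% = $62,350.00
Next $145,000 at 36% = $52,200.00
Next $158,500 at 28% = $44,380.00
Remaining $799,000 at 25% = $199,750.00
Fee: $62,350.00 + $52,200.00 + $44,380.00 + $199,750.00 = $358,680.00
Referral share: 20.5% of $358,680.00 = $73,529.40; lead counsel retains $358,680.00 − $73,529.40 = $285,150.60.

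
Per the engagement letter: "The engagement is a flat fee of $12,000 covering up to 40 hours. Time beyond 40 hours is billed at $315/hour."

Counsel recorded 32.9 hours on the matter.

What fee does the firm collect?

$12,000.00

32.9 hours is within the 40-hour scope; only the flat fee applies.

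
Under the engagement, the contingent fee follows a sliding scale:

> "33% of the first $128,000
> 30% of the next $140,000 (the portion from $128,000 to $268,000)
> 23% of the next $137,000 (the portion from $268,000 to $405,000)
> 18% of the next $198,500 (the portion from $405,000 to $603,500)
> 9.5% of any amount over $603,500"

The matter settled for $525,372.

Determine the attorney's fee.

$137,416.96

First $128,000 at 33% = $42,240.00
Next $140,000 at 30% = $42,000.00
Next $137,000 at 23% = $31,510.00
Remaining $120,372 at 18% = $21,666.96
Fee: $42,240.00 + $42,000.00 + $31,510.00 + $21,666.96 = $137,416.96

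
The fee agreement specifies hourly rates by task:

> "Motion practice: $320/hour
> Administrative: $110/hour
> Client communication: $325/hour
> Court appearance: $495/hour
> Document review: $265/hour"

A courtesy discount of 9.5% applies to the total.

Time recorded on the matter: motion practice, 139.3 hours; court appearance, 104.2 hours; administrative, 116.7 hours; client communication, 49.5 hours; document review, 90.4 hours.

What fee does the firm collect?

$134,877.13

Motion practice: 139.3 × $320 = $44,576.00
Administrative: 116.7 × $110 = $12,837.00
Client communication: 49.5 × $325 = $16,087.50
Court appearance: 104.2 × $495 = $51,579.00
Document review: 90.4 × $265 = $23,956.00
Subtotal: $149,035.50
Less 9.5% discount: −$14,158.37
Total: $149,035.50 − $14,158.37 = $134,877.13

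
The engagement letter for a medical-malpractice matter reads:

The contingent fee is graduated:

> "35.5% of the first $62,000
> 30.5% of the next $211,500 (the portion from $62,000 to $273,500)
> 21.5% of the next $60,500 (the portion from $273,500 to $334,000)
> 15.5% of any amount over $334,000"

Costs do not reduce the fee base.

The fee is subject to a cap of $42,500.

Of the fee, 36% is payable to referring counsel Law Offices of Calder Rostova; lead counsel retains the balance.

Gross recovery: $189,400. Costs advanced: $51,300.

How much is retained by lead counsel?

Fee base is the gross recovery, $189,400; costs are reimbursed separately.
First $62,000 at 35.5% = $22,010.00
Remaining $127,400 at 30.5% = $38,857.00
Fee: $22,010.00 + $38,857.00 = $60,867.00
$60,867.00 exceeds the $42,500 cap, so the fee is capped at $42,500.00.
Referral share: 36% of $42,500.00 = $15,300.00; lead counsel retains $42,500.00 − $15,300.00 = $27,200.00.

$27,200.00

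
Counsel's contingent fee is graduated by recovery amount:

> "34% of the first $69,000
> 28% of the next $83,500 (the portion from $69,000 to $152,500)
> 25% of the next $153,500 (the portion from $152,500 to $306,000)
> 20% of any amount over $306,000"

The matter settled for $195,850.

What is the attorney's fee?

First $69,000 at 34% = $23,460.00
Next $83,500 at 28% = $23,380.00
Remaining $43,350 at 25% = $10,837.50
Fee: $23,460.00 + $23,380.00 + $10,837.50 = $57,677.50

$57,677.50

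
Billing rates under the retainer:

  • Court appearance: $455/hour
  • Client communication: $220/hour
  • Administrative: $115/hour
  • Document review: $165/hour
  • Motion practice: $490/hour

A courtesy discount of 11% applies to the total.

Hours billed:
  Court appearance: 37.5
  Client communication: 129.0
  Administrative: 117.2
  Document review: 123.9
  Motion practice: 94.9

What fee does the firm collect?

$112,019.85

Court appearance: 37.5 × $455 = $17,062.50
Client communication: 129.0 × $220 = $28,380.00
Administrative: 117.2 × $115 = $13,478.00
Document review: 123.9 × $165 = $20,443.50
Motion practice: 94.9 × $490 = $46,501.00
Subtotal: $125,865.00
Less 11% discount: −$13,845.15
Total: $125,865.00 − $13,845.15 = $112,019.85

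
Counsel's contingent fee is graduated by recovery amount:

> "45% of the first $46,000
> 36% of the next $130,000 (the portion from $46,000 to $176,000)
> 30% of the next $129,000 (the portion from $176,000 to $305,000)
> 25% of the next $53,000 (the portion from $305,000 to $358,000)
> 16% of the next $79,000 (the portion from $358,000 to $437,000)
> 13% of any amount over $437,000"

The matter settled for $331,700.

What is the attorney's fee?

First $46,000 at 45% = $20,700.00
Next $130,000 at 36% = $46,800.00
Next $129,000 at 30% = $38,700.00
Remaining $26,700 at 25% = $6,675.00
Fee: $20,700.00 + $46,800.00 + $38,700.00 + $6,675.00 = $112,875.00

$112,875.00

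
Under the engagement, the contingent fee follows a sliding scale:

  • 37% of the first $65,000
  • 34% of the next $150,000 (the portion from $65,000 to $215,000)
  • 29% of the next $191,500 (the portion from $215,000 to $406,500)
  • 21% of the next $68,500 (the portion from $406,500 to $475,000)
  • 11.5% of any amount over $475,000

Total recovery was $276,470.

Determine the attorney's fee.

$92,876.30

First $65,000 at 37% = $24,050.00
Next $150,000 at 34% = $51,000.00
Remaining $61,470 at 29% = $17,826.30
Fee: $24,050.00 + $51,000.00 + $17,826.30 = $92,876.30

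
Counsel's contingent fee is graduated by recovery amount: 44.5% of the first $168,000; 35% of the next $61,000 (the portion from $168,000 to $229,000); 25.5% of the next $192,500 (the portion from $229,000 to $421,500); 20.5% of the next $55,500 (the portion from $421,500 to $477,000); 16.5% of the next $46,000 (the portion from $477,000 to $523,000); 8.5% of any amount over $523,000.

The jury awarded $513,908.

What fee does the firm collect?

$162,664.82

First $168,000 at 44.5% = $74,760.00
Next $61,000 at 35% = $21,350.00
Next $192,500 at 25.5% = $49,087.50
Next $55,500 at 20.5% = $11,377.50
Remaining $36,908 at 16.5% = $6,089.82
Fee: $74,760.00 + $21,350.00 + $49,087.50 + $11,377.50 + $6,089.82 = $162,664.82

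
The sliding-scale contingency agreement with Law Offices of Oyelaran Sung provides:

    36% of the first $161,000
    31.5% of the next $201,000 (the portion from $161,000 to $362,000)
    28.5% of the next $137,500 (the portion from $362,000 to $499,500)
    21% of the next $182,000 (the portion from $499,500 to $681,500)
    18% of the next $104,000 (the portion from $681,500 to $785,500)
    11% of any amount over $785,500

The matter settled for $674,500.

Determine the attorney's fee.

$197,212.50

First $161,000 at 36% = $57,960.00
Next $201,000 at 31.5% = $63,315.00
Next $137,500 at 28.5% = $39,187.50
Remaining $175,000 at 21% = $36,750.00
Fee: $57,960.00 + $63,315.00 + $39,187.50 + $36,750.00 = $197,212.50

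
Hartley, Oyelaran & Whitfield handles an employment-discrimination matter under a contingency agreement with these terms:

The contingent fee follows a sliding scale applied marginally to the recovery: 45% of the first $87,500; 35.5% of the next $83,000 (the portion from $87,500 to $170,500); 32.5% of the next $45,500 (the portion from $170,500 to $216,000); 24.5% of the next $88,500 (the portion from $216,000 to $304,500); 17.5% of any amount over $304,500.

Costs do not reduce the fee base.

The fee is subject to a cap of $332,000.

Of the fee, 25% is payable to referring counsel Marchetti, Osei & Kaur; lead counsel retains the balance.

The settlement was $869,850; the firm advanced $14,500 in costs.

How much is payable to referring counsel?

Fee base is the gross recovery, $869,850; costs are reimbursed separately.
First $87,500 at 45% = $39,375.00
Next $83,000 at 35.5% = $29,465.00
Next $45,500 at 32.5% = $14,787.50
Next $88,500 at 24.5% = $21,682.50
Remaining $565,350 at 17.5% = $98,936.25
Fee: $39,375.00 + $29,465.00 + $14,787.50 + $21,682.50 + $98,936.25 = $204,246.25
$204,246.25 is under the $332,000 cap.
Referral share: 25% of $204,246.25 = $51,061.56; lead counsel retains $204,246.25 − $51,061.56 = $153,184.69.

$51,061.56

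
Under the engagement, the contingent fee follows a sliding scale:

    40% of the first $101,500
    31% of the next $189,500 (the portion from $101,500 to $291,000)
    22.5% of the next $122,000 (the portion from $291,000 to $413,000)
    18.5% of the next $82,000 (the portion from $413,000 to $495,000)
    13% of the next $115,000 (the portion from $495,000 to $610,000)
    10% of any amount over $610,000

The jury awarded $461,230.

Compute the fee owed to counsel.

$135,717.55

First $101,500 at 40% = $40,600.00
Next $189,500 at 31% = $58,745.00
Next $122,000 at 22.5% = $27,450.00
Remaining $48,230 at 18.5% = $8,922.55
Fee: $40,600.00 + $58,745.00 + $27,450.00 + $8,922.55 = $135,717.55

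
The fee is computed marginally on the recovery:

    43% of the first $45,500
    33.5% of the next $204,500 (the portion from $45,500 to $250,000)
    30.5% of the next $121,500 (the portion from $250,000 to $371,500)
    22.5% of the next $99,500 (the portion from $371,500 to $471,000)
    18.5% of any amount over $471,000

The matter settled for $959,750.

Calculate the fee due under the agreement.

$237,936.25

First $45,500 at 43% = $19,565.00
Next $204,500 at 33.5% = $68,507.50
Next $121,500 at 30.5% = $37,057.50
Next $99,500 at 22.5% = $22,387.50
Remaining $488,750 at 18.5% = $90,418.75
Fee: $19,565.00 + $68,507.50 + $37,057.50 + $22,387.50 + $90,418.75 = $237,936.25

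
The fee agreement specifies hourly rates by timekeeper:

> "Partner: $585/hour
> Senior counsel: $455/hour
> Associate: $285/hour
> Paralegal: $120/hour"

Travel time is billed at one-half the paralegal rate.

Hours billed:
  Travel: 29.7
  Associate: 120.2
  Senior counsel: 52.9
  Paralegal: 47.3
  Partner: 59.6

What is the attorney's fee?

Partner: 59.6 × $585 = $34,866.00
Senior counsel: 52.9 × $455 = $24,069.50
Associate: 120.2 × $285 = $34,257.00
Paralegal: 47.3 × $120 = $5,676.00
Subtotal: $34,866.00 + $24,069.50 + $34,257.00 + $5,676.00 = $98,868.50
Travel: 29.7 × ($120 ÷ 2) = 29.7 × $60.00 = $1,782.00
Total: $98,868.50 + $1,782.00 = $100,650.50

$100,650.50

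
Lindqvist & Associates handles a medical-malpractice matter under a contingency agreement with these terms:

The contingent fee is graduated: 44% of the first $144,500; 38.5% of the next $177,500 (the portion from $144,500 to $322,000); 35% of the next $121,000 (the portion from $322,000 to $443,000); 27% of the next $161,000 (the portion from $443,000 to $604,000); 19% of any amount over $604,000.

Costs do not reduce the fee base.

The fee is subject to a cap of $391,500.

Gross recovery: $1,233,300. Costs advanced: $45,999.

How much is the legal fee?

$337,304.50

Fee base is the gross recovery, $1,233,300; costs are reimbursed separately.
First $144,500 at 44% = $63,580.00
Next $177,500 at 38.5% = $68,337.50
Next $121,000 at 35% = $42,350.00
Next $161,000 at 27% = $43,470.00
Remaining $629,300 at 19% = $119,567.00
Fee: $63,580.00 + $68,337.50 + $42,350.00 + $43,470.00 + $119,567.00 = $337,304.50
$337,304.50 is under the $391,500 cap.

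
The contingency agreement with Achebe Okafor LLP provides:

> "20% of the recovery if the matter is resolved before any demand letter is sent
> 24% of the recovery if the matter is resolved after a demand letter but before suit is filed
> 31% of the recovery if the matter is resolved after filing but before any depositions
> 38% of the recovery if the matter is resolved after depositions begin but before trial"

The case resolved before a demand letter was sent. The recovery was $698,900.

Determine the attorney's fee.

$139,780.00

The matter resolved before a demand letter was sent, so the 20% rate applies.
$698,900 × 20% = $139,780.00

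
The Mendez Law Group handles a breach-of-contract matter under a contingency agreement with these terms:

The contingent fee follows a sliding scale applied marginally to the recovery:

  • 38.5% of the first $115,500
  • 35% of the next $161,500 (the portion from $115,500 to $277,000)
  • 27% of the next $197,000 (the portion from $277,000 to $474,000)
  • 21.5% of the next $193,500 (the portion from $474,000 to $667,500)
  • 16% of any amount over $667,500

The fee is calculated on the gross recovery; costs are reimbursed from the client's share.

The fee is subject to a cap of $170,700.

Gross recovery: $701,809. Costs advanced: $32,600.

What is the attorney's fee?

Fee base is the gross recovery, $701,809; costs are reimbursed separately.
First $115,500 at 38.5% = $44,467.50
Next $161,500 at 35% = $56,525.00
Next $197,000 at 27% = $53,190.00
Next $193,500 at 21.5% = $41,602.50
Remaining $34,309 at 16% = $5,489.44
Fee: $44,467.50 + $56,525.00 + $53,190.00 + $41,602.50 + $5,489.44 = $201,274.44
$201,274.44 exceeds the $170,700 cap, so the fee is capped at $170,700.00.

$170,700.00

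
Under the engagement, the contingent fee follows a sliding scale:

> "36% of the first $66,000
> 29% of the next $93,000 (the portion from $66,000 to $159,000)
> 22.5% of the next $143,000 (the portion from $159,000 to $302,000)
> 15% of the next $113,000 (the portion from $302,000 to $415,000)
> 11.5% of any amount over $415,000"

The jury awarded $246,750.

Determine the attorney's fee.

$70,473.75

First $66,000 at 36% = $23,760.00
Next $93,000 at 29% = $26,970.00
Remaining $87,750 at 22.5% = $19,743.75
Fee: $23,760.00 + $26,970.00 + $19,743.75 = $70,473.75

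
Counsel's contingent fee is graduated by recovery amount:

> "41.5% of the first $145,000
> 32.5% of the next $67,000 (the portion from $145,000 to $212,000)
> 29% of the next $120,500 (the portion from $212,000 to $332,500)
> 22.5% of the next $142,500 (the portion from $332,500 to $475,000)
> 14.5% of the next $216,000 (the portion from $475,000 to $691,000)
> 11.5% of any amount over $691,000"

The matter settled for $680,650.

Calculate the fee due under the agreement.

$178,776.75

First $145,000 at 41.5% = $60,175.00
Next $67,000 at 32.5% = $21,775.00
Next $120,500 at 29% = $34,945.00
Next $142,500 at 22.5% = $32,062.50
Remaining $205,650 at 14.5% = $29,819.25
Fee: $60,175.00 + $21,775.00 + $34,945.00 + $32,062.50 + $29,819.25 = $178,776.75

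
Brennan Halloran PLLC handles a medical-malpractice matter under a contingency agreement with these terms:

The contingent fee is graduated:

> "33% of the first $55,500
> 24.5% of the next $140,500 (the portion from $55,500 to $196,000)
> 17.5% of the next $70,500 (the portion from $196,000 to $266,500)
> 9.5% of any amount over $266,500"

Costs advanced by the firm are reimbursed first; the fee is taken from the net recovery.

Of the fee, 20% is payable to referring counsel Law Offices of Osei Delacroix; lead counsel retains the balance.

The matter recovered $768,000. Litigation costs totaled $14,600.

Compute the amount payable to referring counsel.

$22,266.10

Fee base (net of costs): $768,000 − $14,600 = $753,400
First $55,500 at 33% = $18,315.00
Next $140,500 at 24.5% = $34,422.50
Next $70,500 at 17.5% = $12,337.50
Remaining $486,900 at 9.5% = $46,255.50
Fee: $18,315.00 + $34,422.50 + $12,337.50 + $46,255.50 = $111,330.50
Referral share: 20% of $111,330.50 = $22,266.10; lead counsel retains $111,330.50 − $22,266.10 = $89,064.40.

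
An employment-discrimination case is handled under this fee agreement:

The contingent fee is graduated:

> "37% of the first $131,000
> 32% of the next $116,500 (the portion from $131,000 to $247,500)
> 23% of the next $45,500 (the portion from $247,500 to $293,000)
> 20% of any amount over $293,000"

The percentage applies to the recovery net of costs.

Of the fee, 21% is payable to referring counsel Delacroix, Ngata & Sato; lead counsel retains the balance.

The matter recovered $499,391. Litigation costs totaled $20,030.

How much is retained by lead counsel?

Fee base (net of costs): $499,391 − $20,030 = $479,361
First $131,000 at 37% = $48,470.00
Next $116,500 at 32% = $37,280.00
Next $45,500 at 23% = $10,465.00
Remaining $186,361 at 20% = $37,272.20
Fee: $48,470.00 + $37,280.00 + $10,465.00 + $37,272.20 = $133,487.20
Referral share: 21% of $133,487.20 = $28,032.31; lead counsel retains $133,487.20 − $28,032.31 = $105,454.89.

$105,454.89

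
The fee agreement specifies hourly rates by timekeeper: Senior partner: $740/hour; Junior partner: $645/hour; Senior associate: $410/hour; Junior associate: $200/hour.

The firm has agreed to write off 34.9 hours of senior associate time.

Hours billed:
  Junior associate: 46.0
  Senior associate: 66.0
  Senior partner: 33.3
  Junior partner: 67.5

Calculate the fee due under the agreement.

$90,130.50

Senior partner: 33.3 × $740 = $24,642.00
Junior partner: 67.5 × $645 = $43,537.50
Senior associate: 66.0 × $410 = $27,060.00
Junior associate: 46.0 × $200 = $9,200.00
Subtotal: $104,439.50
Write-off: 34.9 × $410 = $14,309.00
Total: $104,439.50 − $14,309.00 = $90,130.50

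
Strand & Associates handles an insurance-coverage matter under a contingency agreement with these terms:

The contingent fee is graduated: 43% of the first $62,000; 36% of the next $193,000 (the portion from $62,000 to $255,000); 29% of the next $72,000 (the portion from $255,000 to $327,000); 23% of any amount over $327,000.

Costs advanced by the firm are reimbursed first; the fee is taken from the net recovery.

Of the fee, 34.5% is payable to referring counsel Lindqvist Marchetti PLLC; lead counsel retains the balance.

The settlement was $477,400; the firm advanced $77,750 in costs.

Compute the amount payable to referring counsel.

Fee base (net of costs): $477,400 − $77,750 = $399,650
First $62,000 at 43% = $26,660.00
Next $193,000 at 36% = $69,480.00
Next $72,000 at 29% = $20,880.00
Remaining $72,650 at 23% = $16,709.50
Fee: $26,660.00 + $69,480.00 + $20,880.00 + $16,709.50 = $133,729.50
Referral share: 34.5% of $133,729.50 = $46,136.68; lead counsel retains $133,729.50 − $46,136.68 = $87,592.82.

$46,136.68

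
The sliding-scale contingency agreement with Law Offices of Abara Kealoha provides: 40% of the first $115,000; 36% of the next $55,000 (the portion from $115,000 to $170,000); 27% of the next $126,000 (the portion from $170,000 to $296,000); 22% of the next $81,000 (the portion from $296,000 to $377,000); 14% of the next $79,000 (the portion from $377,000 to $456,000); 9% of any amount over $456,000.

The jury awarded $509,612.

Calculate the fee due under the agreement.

First $115,000 at 40% = $46,000.00
Next $55,000 at 36% = $19,800.00
Next $126,000 at 27% = $34,020.00
Next $81,000 at 22% = $17,820.00
Next $79,000 at 14% = $11,060.00
Remaining $53,612 at 9% = $4,825.08
Fee: $46,000.00 + $19,800.00 + $34,020.00 + $17,820.00 + $11,060.00 + $4,825.08 = $133,525.08

$133,525.08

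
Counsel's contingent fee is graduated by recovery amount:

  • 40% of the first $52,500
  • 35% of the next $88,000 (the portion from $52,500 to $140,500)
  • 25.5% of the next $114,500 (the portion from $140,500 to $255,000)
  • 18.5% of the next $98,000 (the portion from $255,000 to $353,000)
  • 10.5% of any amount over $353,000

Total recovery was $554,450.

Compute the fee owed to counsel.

$120,279.75

First $52,500 at 40% = $21,000.00
Next $88,000 at 35% = $30,800.00
Next $114,500 at 25.5% = $29,197.50
Next $98,000 at 18.5% = $18,130.00
Remaining $201,450 at 10.5% = $21,152.25
Fee: $21,000.00 + $30,800.00 + $29,197.50 + $18,130.00 + $21,152.25 = $120,279.75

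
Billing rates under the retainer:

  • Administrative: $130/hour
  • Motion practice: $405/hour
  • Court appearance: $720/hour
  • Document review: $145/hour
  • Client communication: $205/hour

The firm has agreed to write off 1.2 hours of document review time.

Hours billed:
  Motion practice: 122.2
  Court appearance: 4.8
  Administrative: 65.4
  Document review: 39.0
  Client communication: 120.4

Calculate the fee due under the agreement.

Administrative: 65.4 × $130 = $8,502.00
Motion practice: 122.2 × $405 = $49,491.00
Court appearance: 4.8 × $720 = $3,456.00
Document review: 39.0 × $145 = $5,655.00
Client communication: 120.4 × $205 = $24,682.00
Subtotal: $91,786.00
Write-off: 1.2 × $145 = $174.00
Total: $91,786.00 − $174.00 = $91,612.00

$91,612.00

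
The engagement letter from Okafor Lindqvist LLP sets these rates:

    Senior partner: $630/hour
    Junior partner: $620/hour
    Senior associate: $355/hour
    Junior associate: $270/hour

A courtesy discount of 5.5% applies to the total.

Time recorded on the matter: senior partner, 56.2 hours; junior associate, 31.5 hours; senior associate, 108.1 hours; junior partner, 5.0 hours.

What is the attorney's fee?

Senior partner: 56.2 × $630 = $35,406.00
Junior partner: 5.0 × $620 = $3,100.00
Senior associate: 108.1 × $355 = $38,375.50
Junior associate: 31.5 × $270 = $8,505.00
Subtotal: $85,386.50
Less 5.5% discount: −$4,696.26
Total: $85,386.50 − $4,696.26 = $80,690.24

$80,690.24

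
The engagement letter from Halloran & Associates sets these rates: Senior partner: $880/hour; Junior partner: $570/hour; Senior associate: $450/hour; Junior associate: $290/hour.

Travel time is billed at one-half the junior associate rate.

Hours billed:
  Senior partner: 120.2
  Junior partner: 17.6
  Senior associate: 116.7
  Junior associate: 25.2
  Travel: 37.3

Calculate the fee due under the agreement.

$181,039.50

Senior partner: 120.2 × $880 = $105,776.00
Junior partner: 17.6 × $570 = $10,032.00
Senior associate: 116.7 × $450 = $52,515.00
Junior associate: 25.2 × $290 = $7,308.00
Subtotal: $105,776.00 + $10,032.00 + $52,515.00 + $7,308.00 = $175,631.00
Travel: 37.3 × ($290 ÷ 2) = 37.3 × $145.00 = $5,408.50
Total: $175,631.00 + $5,408.50 = $181,039.50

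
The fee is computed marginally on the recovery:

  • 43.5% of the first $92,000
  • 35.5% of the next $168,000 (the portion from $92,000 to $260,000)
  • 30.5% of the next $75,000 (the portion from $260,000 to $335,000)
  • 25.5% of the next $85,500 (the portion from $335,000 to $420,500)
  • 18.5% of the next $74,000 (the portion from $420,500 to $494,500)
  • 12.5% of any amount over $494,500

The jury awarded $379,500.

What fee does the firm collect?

$133,882.50

First $92,000 at 43.5% = $40,020.00
Next $168,000 at 35.5% = $59,640.00
Next $75,000 at 30.5% = $22,875.00
Remaining $44,500 at 25.5% = $11,347.50
Fee: $40,020.00 + $59,640.00 + $22,875.00 + $11,347.50 = $133,882.50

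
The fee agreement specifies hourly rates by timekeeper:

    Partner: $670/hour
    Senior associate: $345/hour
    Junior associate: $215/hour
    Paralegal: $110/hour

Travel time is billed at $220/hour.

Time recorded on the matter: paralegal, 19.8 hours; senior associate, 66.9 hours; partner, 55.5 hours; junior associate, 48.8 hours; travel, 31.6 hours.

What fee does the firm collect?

$79,887.50

Partner: 55.5 × $670 = $37,185.00
Senior associate: 66.9 × $345 = $23,080.50
Junior associate: 48.8 × $215 = $10,492.00
Paralegal: 19.8 × $110 = $2,178.00
Subtotal: $37,185.00 + $23,080.50 + $10,492.00 + $2,178.00 = $72,935.50
Travel: 31.6 × $220 = $6,952.00
Total: $72,935.50 + $6,952.00 = $79,887.50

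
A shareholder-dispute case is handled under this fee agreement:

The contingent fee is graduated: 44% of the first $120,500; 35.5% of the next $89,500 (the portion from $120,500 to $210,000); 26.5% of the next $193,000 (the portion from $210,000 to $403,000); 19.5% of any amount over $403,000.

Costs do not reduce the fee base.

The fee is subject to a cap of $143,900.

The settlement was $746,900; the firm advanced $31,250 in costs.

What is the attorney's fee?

Fee base is the gross recovery, $746,900; costs are reimbursed separately.
First $120,500 at 44% = $53,020.00
Next $89,500 at 35.5% = $31,772.50
Next $193,000 at 26.5% = $51,145.00
Remaining $343,900 at 19.5% = $67,060.50
Fee: $53,020.00 + $31,772.50 + $51,145.00 + $67,060.50 = $202,998.00
$202,998.00 exceeds the $143,900 cap, so the fee is capped at $143,900.00.

$143,900.00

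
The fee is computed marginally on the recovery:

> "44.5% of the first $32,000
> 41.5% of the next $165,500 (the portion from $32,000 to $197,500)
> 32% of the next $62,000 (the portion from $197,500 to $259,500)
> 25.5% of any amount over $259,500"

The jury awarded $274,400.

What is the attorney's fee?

First $32,000 at 44.5% = $14,240.00
Next $165,500 at 41.5% = $68,682.50
Next $62,000 at 32% = $19,840.00
Remaining $14,900 at 25.5% = $3,799.50
Fee: $14,240.00 + $68,682.50 + $19,840.00 + $3,799.50 = $106,562.00

$106,562.00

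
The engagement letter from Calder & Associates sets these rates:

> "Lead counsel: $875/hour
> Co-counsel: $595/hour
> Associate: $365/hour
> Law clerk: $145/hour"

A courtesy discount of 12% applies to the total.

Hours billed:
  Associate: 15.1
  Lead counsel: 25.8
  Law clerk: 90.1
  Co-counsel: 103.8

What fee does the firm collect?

$90,562.56

Lead counsel: 25.8 × $875 = $22,575.00
Co-counsel: 103.8 × $595 = $61,761.00
Associate: 15.1 × $365 = $5,511.50
Law clerk: 90.1 × $145 = $13,064.50
Subtotal: $102,912.00
Less 12% discount: −$12,349.44
Total: $102,912.00 − $12,349.44 = $90,562.56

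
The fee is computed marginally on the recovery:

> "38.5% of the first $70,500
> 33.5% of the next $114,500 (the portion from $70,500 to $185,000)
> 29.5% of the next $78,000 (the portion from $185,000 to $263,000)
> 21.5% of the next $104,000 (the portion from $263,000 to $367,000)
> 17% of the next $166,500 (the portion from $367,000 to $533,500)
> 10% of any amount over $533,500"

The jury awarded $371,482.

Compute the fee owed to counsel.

$111,631.94

First $70,500 at 38.5% = $27,142.50
Next $114,500 at 33.5% = $38,357.50
Next $78,000 at 29.5% = $23,010.00
Next $104,000 at 21.5% = $22,360.00
Remaining $4,482 at 17% = $761.94
Fee: $27,142.50 + $38,357.50 + $23,010.00 + $22,360.00 + $761.94 = $111,631.94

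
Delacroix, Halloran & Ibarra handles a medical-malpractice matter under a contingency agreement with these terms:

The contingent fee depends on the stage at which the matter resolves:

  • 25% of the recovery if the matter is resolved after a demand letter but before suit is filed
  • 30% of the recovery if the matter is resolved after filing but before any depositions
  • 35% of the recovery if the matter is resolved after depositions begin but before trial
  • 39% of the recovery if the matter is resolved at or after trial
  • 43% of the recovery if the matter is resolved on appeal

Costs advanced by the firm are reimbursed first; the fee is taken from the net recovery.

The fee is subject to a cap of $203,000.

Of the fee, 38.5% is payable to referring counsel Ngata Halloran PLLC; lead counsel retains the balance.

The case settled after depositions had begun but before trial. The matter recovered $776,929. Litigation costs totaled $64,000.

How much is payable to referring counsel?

Fee base (net of costs): $776,929 − $64,000 = $712,929
The matter settled after depositions had begun but before trial, so the 35% rate applies.
$712,929 × 35% = $249,525.15
$249,525.15 exceeds the $203,000 cap, so the fee is capped at $203,000.00.
Referral share: 38.5% of $203,000.00 = $78,155.00; lead counsel retains $203,000.00 − $78,155.00 = $124,845.00.

$78,155.00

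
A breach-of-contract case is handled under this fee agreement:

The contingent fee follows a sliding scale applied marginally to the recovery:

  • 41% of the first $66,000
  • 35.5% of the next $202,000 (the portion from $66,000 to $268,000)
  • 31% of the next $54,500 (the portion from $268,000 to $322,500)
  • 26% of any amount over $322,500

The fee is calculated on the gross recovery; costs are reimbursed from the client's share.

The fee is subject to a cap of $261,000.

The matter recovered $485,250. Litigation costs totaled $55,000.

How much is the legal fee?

Fee base is the gross recovery, $485,250; costs are reimbursed separately.
First $66,000 at 41% = $27,060.00
Next $202,000 at 35.5% = $71,710.00
Next $54,500 at 31% = $16,895.00
Remaining $162,750 at 26% = $42,315.00
Fee: $27,060.00 + $71,710.00 + $16,895.00 + $42,315.00 = $157,980.00
$157,980.00 is under the $261,000 cap.

$157,980.00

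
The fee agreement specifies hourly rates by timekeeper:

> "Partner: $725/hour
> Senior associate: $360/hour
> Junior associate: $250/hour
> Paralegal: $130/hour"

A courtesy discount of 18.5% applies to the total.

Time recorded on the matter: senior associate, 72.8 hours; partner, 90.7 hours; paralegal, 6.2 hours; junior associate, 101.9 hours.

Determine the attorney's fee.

Partner: 90.7 × $725 = $65,757.50
Senior associate: 72.8 × $360 = $26,208.00
Junior associate: 101.9 × $250 = $25,475.00
Paralegal: 6.2 × $130 = $806.00
Subtotal: $118,246.50
Less 18.5% discount: −$21,875.60
Total: $118,246.50 − $21,875.60 = $96,370.90

$96,370.90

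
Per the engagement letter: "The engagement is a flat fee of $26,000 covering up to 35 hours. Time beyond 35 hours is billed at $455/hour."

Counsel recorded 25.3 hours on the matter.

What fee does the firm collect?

$26,000.00

25.3 hours is within the 35-hour scope; only the flat fee applies.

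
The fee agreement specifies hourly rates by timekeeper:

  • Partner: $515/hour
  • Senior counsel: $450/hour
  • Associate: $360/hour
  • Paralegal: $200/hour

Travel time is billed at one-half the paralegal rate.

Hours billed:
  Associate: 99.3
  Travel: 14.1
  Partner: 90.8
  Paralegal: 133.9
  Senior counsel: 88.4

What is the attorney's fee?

$150,480.00

Partner: 90.8 × $515 = $46,762.00
Senior counsel: 88.4 × $450 = $39,780.00
Associate: 99.3 × $360 = $35,748.00
Paralegal: 133.9 × $200 = $26,780.00
Subtotal: $46,762.00 + $39,780.00 + $35,748.00 + $26,780.00 = $149,070.00
Travel: 14.1 × ($200 ÷ 2) = 14.1 × $100.00 = $1,410.00
Total: $149,070.00 + $1,410.00 = $150,480.00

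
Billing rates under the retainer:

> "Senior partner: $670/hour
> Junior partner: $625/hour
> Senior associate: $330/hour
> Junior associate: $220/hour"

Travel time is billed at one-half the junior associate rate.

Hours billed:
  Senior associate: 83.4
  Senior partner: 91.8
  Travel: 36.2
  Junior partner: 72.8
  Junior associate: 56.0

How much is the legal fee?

Senior partner: 91.8 × $670 = $61,506.00
Junior partner: 72.8 × $625 = $45,500.00
Senior associate: 83.4 × $330 = $27,522.00
Junior associate: 56.0 × $220 = $12,320.00
Subtotal: $61,506.00 + $45,500.00 + $27,522.00 + $12,320.00 = $146,848.00
Travel: 36.2 × ($220 ÷ 2) = 36.2 × $110.00 = $3,982.00
Total: $146,848.00 + $3,982.00 = $150,830.00

$150,830.00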